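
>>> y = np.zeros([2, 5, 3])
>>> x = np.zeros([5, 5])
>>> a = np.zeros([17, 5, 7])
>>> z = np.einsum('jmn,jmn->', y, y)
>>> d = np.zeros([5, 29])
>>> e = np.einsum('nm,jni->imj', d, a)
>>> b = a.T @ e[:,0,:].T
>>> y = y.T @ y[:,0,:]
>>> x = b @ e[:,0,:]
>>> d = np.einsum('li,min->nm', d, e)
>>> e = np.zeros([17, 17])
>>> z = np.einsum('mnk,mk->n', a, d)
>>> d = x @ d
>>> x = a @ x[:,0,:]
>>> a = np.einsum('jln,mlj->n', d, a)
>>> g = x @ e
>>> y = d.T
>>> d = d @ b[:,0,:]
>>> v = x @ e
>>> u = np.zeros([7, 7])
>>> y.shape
(7, 5, 7)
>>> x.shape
(17, 5, 17)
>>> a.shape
(7,)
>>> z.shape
(5,)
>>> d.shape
(7, 5, 7)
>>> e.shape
(17, 17)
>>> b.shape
(7, 5, 7)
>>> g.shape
(17, 5, 17)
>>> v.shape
(17, 5, 17)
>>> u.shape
(7, 7)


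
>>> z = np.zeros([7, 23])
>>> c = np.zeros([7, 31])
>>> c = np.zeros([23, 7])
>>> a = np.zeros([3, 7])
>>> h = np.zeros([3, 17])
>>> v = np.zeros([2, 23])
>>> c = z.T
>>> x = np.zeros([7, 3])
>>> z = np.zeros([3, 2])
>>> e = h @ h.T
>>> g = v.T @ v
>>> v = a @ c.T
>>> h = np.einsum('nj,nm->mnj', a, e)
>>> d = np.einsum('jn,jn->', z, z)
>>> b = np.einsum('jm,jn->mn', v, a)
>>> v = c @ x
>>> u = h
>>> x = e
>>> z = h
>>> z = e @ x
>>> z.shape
(3, 3)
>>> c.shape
(23, 7)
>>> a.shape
(3, 7)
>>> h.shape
(3, 3, 7)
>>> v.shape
(23, 3)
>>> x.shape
(3, 3)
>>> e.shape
(3, 3)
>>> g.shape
(23, 23)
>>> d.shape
()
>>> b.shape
(23, 7)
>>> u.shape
(3, 3, 7)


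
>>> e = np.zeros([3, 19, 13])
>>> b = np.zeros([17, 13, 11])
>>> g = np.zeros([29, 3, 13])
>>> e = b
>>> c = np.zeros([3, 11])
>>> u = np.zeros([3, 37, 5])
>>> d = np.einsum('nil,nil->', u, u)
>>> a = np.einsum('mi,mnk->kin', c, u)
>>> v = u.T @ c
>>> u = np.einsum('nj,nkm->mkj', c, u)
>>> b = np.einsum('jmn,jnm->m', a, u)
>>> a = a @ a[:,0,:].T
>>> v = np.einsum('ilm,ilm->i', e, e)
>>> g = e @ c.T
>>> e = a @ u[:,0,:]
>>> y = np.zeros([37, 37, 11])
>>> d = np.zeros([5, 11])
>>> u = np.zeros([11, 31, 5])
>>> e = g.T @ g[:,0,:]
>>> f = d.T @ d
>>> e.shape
(3, 13, 3)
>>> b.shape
(11,)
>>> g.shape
(17, 13, 3)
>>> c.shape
(3, 11)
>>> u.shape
(11, 31, 5)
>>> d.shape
(5, 11)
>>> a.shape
(5, 11, 5)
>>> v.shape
(17,)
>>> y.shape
(37, 37, 11)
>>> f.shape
(11, 11)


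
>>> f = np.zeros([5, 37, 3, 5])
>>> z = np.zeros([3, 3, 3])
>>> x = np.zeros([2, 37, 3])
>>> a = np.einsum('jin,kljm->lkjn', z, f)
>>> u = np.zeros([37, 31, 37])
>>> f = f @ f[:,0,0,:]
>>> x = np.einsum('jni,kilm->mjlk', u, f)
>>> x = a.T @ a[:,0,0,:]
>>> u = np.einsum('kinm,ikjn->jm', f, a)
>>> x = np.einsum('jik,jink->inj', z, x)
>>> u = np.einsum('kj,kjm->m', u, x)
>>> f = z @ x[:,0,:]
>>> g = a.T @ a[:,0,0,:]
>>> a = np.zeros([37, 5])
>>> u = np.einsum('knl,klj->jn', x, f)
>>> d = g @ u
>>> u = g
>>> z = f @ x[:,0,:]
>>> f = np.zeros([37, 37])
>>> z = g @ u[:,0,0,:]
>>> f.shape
(37, 37)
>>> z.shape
(3, 3, 5, 3)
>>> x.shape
(3, 5, 3)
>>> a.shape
(37, 5)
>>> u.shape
(3, 3, 5, 3)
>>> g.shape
(3, 3, 5, 3)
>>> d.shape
(3, 3, 5, 5)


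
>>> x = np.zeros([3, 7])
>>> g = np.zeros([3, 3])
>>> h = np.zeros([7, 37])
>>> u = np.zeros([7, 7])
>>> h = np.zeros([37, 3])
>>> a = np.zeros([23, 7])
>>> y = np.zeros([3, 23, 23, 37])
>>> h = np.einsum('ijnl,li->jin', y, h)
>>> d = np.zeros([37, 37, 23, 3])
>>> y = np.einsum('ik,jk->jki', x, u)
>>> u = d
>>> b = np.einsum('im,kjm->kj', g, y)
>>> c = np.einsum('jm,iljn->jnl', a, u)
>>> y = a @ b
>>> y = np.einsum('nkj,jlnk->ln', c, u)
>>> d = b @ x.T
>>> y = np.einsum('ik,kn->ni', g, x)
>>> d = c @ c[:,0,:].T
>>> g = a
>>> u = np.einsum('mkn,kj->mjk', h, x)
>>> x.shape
(3, 7)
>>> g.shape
(23, 7)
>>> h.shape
(23, 3, 23)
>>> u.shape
(23, 7, 3)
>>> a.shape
(23, 7)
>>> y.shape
(7, 3)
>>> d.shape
(23, 3, 23)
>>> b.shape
(7, 7)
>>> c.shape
(23, 3, 37)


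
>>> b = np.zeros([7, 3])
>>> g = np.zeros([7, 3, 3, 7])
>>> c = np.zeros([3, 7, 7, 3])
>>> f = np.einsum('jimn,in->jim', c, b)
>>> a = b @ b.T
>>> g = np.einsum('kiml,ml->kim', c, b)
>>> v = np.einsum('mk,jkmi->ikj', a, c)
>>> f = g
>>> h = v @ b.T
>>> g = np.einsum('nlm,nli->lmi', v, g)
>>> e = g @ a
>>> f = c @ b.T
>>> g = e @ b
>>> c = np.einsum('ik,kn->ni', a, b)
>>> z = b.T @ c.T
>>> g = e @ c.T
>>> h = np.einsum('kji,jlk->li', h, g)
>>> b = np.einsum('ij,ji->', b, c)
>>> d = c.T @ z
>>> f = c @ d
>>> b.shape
()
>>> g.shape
(7, 3, 3)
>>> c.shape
(3, 7)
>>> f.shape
(3, 3)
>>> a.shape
(7, 7)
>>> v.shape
(3, 7, 3)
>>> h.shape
(3, 7)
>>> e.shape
(7, 3, 7)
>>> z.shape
(3, 3)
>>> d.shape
(7, 3)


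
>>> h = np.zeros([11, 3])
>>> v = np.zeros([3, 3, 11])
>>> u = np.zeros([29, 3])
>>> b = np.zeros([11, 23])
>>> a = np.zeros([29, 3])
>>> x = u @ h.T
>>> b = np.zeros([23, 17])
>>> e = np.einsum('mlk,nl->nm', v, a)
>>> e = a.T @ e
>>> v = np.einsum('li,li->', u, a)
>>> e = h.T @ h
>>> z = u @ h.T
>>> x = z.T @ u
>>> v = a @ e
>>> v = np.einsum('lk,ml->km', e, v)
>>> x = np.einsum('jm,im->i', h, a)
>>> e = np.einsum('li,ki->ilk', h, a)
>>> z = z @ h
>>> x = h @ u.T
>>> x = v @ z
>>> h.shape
(11, 3)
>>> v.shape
(3, 29)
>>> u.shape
(29, 3)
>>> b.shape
(23, 17)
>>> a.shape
(29, 3)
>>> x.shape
(3, 3)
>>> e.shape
(3, 11, 29)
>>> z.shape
(29, 3)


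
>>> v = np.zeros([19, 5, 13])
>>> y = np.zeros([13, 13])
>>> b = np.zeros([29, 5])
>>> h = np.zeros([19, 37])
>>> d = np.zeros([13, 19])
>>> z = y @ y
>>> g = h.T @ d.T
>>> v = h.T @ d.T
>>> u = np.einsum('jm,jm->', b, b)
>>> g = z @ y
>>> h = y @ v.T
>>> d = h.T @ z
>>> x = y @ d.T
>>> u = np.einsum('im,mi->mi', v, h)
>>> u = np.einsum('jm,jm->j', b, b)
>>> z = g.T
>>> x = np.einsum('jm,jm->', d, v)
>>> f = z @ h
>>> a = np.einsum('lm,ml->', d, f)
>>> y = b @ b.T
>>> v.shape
(37, 13)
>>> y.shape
(29, 29)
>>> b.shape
(29, 5)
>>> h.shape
(13, 37)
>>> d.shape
(37, 13)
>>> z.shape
(13, 13)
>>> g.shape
(13, 13)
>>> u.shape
(29,)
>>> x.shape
()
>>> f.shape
(13, 37)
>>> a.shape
()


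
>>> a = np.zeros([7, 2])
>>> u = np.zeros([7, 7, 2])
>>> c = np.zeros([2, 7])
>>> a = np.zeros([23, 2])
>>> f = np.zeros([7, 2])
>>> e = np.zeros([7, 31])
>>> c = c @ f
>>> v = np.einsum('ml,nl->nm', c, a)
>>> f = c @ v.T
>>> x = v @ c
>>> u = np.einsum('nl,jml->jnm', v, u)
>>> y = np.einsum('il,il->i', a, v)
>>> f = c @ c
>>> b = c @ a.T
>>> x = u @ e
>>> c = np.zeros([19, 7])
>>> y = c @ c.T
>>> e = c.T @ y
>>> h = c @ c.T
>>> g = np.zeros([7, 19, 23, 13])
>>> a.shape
(23, 2)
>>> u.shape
(7, 23, 7)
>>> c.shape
(19, 7)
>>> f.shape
(2, 2)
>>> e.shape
(7, 19)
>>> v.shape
(23, 2)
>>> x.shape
(7, 23, 31)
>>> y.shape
(19, 19)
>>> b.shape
(2, 23)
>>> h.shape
(19, 19)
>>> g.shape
(7, 19, 23, 13)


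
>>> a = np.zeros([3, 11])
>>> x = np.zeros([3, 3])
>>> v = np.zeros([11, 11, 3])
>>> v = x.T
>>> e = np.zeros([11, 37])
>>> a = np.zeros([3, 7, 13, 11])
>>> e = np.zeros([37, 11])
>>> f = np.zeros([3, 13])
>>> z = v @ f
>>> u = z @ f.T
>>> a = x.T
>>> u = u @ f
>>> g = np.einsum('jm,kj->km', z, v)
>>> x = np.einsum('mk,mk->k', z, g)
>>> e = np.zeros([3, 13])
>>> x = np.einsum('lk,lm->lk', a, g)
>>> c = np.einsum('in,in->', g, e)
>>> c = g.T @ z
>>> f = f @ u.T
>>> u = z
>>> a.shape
(3, 3)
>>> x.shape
(3, 3)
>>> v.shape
(3, 3)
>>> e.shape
(3, 13)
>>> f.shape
(3, 3)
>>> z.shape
(3, 13)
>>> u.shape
(3, 13)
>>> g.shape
(3, 13)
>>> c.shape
(13, 13)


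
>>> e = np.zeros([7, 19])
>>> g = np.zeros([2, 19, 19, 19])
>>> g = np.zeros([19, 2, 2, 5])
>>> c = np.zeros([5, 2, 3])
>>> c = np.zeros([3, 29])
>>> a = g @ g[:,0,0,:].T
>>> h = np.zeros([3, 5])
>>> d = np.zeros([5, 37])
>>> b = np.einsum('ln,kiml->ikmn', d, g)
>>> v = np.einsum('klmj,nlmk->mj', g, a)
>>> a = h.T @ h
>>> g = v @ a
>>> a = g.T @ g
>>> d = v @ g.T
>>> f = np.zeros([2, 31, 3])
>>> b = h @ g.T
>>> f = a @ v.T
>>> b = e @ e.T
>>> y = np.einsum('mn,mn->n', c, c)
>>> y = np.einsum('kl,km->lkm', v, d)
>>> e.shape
(7, 19)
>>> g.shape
(2, 5)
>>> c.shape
(3, 29)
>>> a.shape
(5, 5)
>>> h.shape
(3, 5)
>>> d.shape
(2, 2)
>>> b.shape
(7, 7)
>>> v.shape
(2, 5)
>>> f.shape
(5, 2)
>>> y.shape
(5, 2, 2)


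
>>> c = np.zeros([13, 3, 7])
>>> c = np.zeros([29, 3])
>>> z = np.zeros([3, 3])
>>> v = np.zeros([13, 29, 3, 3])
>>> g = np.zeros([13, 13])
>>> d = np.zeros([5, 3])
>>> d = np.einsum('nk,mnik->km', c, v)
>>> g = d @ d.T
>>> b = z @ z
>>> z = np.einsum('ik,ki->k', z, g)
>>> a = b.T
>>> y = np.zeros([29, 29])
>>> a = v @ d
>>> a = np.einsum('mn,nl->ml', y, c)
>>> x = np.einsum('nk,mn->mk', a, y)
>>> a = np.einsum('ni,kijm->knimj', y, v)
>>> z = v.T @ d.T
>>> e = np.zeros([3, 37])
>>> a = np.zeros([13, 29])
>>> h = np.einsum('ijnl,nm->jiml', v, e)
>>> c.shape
(29, 3)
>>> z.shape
(3, 3, 29, 3)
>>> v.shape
(13, 29, 3, 3)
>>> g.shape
(3, 3)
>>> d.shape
(3, 13)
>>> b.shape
(3, 3)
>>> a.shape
(13, 29)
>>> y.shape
(29, 29)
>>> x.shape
(29, 3)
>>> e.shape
(3, 37)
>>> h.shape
(29, 13, 37, 3)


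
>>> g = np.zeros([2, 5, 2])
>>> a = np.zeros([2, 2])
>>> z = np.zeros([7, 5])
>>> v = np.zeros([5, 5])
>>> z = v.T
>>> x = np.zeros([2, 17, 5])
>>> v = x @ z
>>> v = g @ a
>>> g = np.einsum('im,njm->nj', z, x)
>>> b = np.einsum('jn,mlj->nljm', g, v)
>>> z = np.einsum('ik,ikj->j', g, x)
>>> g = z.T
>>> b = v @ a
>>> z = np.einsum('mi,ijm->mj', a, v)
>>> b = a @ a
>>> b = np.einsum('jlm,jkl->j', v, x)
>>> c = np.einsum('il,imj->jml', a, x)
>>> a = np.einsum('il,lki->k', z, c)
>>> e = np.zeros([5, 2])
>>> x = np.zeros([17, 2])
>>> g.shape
(5,)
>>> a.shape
(17,)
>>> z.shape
(2, 5)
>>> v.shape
(2, 5, 2)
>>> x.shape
(17, 2)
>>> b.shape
(2,)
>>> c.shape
(5, 17, 2)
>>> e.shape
(5, 2)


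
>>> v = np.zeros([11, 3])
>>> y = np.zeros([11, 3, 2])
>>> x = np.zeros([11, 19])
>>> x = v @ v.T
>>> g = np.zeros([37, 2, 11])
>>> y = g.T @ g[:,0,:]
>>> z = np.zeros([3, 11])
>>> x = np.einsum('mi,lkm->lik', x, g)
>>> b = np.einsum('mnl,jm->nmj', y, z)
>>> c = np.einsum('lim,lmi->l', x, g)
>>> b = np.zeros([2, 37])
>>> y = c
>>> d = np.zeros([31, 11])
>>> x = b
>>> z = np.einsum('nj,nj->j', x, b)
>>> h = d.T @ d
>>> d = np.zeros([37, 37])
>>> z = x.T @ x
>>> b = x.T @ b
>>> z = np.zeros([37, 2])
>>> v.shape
(11, 3)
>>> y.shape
(37,)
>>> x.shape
(2, 37)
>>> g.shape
(37, 2, 11)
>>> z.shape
(37, 2)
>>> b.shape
(37, 37)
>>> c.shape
(37,)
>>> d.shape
(37, 37)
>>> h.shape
(11, 11)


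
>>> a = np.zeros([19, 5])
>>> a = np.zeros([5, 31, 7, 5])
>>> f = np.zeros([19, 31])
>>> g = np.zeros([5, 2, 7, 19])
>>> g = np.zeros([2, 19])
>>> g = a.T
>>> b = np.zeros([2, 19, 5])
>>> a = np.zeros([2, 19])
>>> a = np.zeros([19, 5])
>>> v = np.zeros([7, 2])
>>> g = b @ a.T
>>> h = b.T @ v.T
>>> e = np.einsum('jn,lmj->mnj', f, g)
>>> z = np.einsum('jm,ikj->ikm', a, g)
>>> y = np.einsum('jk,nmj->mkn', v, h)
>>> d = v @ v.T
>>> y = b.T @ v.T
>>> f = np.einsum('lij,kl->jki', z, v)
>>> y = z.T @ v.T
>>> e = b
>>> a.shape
(19, 5)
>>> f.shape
(5, 7, 19)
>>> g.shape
(2, 19, 19)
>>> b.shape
(2, 19, 5)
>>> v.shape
(7, 2)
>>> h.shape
(5, 19, 7)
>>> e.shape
(2, 19, 5)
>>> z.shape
(2, 19, 5)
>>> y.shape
(5, 19, 7)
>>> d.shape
(7, 7)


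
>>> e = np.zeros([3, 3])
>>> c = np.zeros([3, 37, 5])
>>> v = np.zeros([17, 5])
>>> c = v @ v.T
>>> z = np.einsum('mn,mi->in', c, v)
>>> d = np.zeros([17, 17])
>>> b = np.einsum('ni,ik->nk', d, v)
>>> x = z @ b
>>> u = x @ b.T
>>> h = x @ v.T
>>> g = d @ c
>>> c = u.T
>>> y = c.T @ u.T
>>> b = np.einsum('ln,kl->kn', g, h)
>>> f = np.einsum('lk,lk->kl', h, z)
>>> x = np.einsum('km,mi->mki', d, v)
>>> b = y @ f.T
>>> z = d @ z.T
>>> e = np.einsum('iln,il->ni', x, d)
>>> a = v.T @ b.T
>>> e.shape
(5, 17)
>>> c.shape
(17, 5)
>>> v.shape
(17, 5)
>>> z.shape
(17, 5)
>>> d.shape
(17, 17)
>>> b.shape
(5, 17)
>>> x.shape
(17, 17, 5)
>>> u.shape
(5, 17)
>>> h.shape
(5, 17)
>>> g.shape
(17, 17)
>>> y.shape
(5, 5)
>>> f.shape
(17, 5)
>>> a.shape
(5, 5)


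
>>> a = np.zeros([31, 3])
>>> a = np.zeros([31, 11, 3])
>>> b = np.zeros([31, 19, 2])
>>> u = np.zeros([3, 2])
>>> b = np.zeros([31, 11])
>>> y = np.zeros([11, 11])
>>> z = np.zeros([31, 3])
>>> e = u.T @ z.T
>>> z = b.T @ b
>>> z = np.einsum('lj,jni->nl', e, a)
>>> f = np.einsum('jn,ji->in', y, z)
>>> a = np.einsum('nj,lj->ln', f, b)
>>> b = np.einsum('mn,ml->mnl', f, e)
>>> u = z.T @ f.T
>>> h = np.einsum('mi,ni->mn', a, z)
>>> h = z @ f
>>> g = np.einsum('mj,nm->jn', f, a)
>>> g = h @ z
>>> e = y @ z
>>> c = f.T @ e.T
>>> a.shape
(31, 2)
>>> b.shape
(2, 11, 31)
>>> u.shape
(2, 2)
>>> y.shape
(11, 11)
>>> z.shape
(11, 2)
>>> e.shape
(11, 2)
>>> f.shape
(2, 11)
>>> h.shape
(11, 11)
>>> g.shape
(11, 2)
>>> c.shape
(11, 11)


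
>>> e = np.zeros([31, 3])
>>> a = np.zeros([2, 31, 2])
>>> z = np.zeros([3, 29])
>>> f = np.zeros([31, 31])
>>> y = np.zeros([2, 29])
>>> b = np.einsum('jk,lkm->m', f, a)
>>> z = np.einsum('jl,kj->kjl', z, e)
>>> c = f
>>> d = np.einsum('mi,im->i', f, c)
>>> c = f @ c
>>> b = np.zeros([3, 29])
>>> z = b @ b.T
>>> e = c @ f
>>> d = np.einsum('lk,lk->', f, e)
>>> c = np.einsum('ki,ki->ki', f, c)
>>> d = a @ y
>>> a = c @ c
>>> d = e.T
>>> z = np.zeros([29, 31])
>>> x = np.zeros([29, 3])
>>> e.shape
(31, 31)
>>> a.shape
(31, 31)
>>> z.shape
(29, 31)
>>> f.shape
(31, 31)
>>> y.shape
(2, 29)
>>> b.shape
(3, 29)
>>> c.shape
(31, 31)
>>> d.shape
(31, 31)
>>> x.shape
(29, 3)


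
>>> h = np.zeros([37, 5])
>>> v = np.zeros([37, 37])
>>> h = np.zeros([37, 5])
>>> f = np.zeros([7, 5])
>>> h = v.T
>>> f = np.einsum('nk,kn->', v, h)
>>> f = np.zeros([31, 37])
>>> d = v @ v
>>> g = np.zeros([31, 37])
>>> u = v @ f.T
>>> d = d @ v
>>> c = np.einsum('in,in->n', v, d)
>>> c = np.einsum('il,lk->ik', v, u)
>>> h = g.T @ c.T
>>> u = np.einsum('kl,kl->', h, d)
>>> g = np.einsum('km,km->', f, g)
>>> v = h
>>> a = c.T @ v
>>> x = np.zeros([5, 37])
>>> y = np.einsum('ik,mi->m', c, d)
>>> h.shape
(37, 37)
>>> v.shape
(37, 37)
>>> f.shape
(31, 37)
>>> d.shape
(37, 37)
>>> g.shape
()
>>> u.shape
()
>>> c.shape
(37, 31)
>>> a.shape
(31, 37)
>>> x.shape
(5, 37)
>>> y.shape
(37,)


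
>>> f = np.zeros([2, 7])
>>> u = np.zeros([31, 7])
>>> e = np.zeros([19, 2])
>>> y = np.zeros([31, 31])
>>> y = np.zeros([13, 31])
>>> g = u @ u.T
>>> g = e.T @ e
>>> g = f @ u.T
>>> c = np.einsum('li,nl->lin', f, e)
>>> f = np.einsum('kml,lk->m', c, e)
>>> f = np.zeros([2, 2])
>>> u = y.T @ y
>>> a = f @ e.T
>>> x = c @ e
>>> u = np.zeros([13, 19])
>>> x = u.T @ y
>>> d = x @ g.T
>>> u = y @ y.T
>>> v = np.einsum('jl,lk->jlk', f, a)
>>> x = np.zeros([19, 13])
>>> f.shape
(2, 2)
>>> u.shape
(13, 13)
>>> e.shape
(19, 2)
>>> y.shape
(13, 31)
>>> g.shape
(2, 31)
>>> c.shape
(2, 7, 19)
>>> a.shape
(2, 19)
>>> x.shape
(19, 13)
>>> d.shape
(19, 2)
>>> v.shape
(2, 2, 19)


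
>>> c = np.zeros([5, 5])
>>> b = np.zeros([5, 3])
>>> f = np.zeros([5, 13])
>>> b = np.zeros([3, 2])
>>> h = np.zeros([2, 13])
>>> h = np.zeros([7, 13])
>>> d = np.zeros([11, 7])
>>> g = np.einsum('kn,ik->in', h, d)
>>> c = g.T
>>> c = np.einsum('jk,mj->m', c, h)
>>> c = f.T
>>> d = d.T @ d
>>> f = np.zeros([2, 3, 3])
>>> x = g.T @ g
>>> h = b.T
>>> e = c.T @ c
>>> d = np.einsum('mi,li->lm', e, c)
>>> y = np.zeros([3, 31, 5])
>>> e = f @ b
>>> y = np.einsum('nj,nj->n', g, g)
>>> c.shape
(13, 5)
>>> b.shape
(3, 2)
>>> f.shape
(2, 3, 3)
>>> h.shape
(2, 3)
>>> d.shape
(13, 5)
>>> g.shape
(11, 13)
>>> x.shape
(13, 13)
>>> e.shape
(2, 3, 2)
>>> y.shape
(11,)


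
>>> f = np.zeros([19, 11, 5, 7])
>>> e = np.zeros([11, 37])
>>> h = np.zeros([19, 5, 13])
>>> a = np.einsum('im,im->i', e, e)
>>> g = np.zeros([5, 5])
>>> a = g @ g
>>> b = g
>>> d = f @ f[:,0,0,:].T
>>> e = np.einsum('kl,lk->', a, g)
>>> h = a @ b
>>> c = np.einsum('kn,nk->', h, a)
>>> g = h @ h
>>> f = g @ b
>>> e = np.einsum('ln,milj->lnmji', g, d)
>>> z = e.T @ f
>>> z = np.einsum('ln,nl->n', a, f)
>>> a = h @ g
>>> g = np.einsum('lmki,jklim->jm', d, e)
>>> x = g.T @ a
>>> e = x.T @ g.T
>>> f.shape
(5, 5)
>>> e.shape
(5, 5)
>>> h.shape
(5, 5)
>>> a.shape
(5, 5)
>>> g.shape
(5, 11)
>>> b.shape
(5, 5)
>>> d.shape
(19, 11, 5, 19)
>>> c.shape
()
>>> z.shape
(5,)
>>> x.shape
(11, 5)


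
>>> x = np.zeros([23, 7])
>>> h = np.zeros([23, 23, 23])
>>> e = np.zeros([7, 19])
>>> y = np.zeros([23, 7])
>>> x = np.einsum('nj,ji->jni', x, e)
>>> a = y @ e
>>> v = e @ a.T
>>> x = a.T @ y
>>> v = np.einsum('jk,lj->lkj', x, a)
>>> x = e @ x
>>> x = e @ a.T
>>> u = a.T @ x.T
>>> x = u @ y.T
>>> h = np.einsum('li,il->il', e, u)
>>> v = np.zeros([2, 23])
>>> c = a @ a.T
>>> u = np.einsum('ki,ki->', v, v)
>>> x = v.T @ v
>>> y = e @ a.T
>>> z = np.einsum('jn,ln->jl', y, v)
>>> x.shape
(23, 23)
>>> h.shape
(19, 7)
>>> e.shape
(7, 19)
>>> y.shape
(7, 23)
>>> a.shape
(23, 19)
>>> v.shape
(2, 23)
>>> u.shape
()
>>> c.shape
(23, 23)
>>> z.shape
(7, 2)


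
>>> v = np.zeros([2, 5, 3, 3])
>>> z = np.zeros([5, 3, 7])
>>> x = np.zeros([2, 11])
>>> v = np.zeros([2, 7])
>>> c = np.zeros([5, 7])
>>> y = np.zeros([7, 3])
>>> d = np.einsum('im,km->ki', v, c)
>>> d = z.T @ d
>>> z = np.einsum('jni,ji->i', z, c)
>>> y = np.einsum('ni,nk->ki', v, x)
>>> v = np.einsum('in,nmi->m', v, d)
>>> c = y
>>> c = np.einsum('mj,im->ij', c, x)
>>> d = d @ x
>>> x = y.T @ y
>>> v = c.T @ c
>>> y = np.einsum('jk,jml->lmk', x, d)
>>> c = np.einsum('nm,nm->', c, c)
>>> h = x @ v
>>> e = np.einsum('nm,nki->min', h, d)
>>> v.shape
(7, 7)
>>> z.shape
(7,)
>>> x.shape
(7, 7)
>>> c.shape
()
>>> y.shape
(11, 3, 7)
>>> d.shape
(7, 3, 11)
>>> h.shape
(7, 7)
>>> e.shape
(7, 11, 7)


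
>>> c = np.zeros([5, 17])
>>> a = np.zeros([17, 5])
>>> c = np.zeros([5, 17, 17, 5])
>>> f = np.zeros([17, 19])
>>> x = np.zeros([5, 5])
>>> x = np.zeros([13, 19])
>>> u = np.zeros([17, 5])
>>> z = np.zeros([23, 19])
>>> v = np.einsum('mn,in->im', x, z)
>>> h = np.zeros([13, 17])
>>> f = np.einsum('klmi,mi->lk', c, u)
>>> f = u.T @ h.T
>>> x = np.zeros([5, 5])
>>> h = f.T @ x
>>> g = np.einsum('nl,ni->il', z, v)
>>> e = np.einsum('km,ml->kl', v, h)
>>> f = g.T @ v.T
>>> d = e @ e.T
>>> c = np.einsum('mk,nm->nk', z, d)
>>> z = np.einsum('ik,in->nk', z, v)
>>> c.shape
(23, 19)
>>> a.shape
(17, 5)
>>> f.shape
(19, 23)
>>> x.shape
(5, 5)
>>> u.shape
(17, 5)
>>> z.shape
(13, 19)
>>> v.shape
(23, 13)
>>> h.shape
(13, 5)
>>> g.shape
(13, 19)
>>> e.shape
(23, 5)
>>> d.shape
(23, 23)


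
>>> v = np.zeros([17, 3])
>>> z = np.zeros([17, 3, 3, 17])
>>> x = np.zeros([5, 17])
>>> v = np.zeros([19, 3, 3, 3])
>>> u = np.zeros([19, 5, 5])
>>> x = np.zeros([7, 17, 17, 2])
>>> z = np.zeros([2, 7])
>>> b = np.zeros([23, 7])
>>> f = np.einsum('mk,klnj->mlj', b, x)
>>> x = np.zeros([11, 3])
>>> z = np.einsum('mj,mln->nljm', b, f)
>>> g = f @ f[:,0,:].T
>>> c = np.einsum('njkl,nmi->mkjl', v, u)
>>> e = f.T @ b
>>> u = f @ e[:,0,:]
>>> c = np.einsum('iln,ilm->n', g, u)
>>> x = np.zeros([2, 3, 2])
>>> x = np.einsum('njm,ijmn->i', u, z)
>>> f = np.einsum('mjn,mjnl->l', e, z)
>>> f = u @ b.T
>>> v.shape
(19, 3, 3, 3)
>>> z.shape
(2, 17, 7, 23)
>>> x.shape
(2,)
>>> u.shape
(23, 17, 7)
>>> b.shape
(23, 7)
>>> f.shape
(23, 17, 23)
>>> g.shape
(23, 17, 23)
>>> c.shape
(23,)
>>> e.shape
(2, 17, 7)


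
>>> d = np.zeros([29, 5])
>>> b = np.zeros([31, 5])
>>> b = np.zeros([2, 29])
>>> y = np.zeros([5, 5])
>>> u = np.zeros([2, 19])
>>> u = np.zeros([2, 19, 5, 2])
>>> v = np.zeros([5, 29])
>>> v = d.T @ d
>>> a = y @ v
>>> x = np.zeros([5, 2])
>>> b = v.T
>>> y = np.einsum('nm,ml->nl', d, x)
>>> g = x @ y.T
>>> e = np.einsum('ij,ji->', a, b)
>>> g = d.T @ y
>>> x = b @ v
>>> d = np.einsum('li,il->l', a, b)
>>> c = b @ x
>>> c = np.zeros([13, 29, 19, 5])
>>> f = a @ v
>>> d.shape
(5,)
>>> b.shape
(5, 5)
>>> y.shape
(29, 2)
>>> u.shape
(2, 19, 5, 2)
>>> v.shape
(5, 5)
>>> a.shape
(5, 5)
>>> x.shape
(5, 5)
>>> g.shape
(5, 2)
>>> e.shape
()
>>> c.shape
(13, 29, 19, 5)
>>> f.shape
(5, 5)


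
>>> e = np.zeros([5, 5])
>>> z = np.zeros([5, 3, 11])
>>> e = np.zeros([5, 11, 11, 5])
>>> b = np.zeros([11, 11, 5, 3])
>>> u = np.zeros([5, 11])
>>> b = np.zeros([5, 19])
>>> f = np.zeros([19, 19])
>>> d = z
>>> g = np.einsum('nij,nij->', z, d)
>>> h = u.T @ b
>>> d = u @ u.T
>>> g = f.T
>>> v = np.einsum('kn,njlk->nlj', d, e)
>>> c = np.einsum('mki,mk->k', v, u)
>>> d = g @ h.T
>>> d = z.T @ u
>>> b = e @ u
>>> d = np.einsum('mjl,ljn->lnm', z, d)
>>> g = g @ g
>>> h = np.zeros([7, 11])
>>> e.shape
(5, 11, 11, 5)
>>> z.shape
(5, 3, 11)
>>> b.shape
(5, 11, 11, 11)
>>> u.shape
(5, 11)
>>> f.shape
(19, 19)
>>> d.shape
(11, 11, 5)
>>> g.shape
(19, 19)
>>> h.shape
(7, 11)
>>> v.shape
(5, 11, 11)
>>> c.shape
(11,)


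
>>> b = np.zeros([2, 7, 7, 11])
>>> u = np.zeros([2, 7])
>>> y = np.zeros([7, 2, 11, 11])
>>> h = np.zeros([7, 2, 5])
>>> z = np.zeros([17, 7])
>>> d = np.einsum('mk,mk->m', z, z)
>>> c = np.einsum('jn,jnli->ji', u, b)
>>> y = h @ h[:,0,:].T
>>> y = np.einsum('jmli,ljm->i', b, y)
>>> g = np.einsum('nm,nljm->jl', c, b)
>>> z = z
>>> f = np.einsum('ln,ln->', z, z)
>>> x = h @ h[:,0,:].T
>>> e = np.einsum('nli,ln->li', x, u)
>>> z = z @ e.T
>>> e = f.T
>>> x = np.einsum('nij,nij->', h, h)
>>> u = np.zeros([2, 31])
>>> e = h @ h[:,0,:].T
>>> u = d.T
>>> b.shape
(2, 7, 7, 11)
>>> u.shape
(17,)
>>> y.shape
(11,)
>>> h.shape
(7, 2, 5)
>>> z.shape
(17, 2)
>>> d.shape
(17,)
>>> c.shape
(2, 11)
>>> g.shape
(7, 7)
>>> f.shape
()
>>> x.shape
()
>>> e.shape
(7, 2, 7)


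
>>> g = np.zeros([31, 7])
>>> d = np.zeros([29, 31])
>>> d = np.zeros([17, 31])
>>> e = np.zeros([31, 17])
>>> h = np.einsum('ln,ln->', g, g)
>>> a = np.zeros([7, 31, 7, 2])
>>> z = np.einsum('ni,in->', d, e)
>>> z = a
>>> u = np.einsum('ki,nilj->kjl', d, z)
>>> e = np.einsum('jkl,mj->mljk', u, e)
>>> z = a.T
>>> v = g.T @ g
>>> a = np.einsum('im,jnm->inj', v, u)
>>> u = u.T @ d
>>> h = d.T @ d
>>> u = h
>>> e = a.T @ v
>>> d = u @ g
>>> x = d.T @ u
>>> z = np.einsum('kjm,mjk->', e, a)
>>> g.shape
(31, 7)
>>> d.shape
(31, 7)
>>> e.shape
(17, 2, 7)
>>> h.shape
(31, 31)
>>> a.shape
(7, 2, 17)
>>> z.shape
()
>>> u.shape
(31, 31)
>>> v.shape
(7, 7)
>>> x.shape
(7, 31)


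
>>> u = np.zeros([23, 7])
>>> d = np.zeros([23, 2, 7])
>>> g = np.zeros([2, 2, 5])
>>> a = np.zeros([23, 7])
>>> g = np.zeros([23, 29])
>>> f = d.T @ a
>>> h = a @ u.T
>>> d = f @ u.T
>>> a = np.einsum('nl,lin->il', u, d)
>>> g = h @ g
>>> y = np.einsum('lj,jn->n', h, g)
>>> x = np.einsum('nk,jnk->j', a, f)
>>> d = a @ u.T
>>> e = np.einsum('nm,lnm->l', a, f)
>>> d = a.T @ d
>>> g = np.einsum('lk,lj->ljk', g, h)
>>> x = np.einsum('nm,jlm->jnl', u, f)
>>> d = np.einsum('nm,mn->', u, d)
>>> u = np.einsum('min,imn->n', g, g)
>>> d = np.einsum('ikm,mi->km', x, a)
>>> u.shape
(29,)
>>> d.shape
(23, 2)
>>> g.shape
(23, 23, 29)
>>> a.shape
(2, 7)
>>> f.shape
(7, 2, 7)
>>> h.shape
(23, 23)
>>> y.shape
(29,)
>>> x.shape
(7, 23, 2)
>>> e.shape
(7,)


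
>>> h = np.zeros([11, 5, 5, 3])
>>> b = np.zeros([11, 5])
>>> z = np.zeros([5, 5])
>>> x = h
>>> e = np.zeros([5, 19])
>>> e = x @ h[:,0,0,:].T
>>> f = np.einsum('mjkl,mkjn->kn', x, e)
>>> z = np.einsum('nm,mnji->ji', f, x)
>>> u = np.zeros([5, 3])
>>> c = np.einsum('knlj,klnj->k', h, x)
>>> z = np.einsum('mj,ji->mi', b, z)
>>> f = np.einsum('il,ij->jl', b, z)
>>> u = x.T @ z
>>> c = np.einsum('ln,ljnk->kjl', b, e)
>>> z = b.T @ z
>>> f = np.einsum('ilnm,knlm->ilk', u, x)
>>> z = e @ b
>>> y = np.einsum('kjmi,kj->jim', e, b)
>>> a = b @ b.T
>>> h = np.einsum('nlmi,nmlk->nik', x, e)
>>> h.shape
(11, 3, 11)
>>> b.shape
(11, 5)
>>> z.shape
(11, 5, 5, 5)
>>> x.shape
(11, 5, 5, 3)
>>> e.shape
(11, 5, 5, 11)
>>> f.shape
(3, 5, 11)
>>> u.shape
(3, 5, 5, 3)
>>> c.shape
(11, 5, 11)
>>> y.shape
(5, 11, 5)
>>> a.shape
(11, 11)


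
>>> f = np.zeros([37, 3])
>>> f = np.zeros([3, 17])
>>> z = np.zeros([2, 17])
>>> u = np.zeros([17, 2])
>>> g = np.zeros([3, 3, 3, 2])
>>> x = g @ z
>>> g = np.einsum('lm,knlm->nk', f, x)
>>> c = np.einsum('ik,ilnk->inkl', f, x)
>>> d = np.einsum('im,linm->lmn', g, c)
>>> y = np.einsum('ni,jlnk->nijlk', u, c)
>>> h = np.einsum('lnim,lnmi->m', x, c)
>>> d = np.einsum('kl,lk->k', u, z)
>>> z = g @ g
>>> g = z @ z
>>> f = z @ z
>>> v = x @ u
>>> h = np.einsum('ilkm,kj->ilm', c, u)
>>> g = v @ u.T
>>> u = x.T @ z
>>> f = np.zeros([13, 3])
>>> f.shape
(13, 3)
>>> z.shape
(3, 3)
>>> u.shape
(17, 3, 3, 3)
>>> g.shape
(3, 3, 3, 17)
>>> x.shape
(3, 3, 3, 17)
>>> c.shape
(3, 3, 17, 3)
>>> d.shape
(17,)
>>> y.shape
(17, 2, 3, 3, 3)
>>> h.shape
(3, 3, 3)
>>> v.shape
(3, 3, 3, 2)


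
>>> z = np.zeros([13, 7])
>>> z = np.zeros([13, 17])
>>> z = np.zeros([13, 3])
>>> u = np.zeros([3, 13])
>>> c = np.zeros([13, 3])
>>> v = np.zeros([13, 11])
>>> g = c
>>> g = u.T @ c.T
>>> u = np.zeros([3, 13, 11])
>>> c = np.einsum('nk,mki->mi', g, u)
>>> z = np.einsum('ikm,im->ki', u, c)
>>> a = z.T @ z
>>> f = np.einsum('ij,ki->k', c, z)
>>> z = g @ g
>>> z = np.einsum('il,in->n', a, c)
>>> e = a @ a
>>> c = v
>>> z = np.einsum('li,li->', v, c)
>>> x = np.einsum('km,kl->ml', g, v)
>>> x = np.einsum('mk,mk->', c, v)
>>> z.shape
()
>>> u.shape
(3, 13, 11)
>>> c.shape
(13, 11)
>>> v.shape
(13, 11)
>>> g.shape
(13, 13)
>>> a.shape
(3, 3)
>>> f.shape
(13,)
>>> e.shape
(3, 3)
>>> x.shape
()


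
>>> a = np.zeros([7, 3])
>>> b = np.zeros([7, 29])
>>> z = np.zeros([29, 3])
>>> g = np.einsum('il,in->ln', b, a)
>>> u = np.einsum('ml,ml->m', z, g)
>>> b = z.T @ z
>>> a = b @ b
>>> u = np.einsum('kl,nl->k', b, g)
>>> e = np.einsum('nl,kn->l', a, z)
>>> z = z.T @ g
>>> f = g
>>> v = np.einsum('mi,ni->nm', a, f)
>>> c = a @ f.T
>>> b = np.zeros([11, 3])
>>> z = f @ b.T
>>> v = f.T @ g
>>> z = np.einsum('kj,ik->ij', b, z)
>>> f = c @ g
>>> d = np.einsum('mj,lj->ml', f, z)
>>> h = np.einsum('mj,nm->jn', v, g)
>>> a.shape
(3, 3)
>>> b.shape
(11, 3)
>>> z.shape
(29, 3)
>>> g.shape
(29, 3)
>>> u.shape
(3,)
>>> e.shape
(3,)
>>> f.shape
(3, 3)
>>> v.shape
(3, 3)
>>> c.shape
(3, 29)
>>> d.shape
(3, 29)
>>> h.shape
(3, 29)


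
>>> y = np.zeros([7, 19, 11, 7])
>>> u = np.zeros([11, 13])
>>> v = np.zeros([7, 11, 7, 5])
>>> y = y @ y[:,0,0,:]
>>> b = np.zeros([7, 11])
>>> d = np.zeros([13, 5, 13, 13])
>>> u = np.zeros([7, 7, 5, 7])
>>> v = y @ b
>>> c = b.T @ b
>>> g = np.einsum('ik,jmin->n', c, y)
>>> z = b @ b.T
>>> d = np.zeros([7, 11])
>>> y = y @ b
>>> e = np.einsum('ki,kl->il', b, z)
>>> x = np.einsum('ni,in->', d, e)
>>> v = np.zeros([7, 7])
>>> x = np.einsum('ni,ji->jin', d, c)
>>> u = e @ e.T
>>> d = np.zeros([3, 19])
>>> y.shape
(7, 19, 11, 11)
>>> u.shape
(11, 11)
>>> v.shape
(7, 7)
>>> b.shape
(7, 11)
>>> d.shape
(3, 19)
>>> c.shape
(11, 11)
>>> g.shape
(7,)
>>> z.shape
(7, 7)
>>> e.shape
(11, 7)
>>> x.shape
(11, 11, 7)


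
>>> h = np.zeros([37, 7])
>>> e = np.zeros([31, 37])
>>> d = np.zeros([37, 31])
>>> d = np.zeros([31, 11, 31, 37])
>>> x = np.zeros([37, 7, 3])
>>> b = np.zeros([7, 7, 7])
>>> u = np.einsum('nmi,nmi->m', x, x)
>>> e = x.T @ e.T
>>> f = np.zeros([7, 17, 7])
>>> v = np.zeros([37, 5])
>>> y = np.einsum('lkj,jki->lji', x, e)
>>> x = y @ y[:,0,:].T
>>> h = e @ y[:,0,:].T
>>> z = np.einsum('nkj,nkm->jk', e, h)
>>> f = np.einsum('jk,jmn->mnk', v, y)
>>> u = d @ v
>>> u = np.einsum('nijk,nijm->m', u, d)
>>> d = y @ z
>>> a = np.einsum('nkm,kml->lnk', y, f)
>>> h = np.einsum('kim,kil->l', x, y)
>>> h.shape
(31,)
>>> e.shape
(3, 7, 31)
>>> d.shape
(37, 3, 7)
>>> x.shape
(37, 3, 37)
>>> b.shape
(7, 7, 7)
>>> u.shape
(37,)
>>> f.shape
(3, 31, 5)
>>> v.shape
(37, 5)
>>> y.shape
(37, 3, 31)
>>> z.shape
(31, 7)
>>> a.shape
(5, 37, 3)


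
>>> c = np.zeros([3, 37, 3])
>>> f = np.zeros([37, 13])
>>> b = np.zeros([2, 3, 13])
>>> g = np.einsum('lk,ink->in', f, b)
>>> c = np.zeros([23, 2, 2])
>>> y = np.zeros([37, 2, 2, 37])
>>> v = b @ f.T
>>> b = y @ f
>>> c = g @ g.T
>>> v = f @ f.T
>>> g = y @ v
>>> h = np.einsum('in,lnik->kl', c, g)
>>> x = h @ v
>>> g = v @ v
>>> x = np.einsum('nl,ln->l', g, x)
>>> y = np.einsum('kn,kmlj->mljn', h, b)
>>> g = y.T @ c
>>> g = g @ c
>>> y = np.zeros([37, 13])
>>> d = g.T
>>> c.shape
(2, 2)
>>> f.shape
(37, 13)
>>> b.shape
(37, 2, 2, 13)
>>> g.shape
(37, 13, 2, 2)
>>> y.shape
(37, 13)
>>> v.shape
(37, 37)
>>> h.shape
(37, 37)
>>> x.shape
(37,)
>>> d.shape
(2, 2, 13, 37)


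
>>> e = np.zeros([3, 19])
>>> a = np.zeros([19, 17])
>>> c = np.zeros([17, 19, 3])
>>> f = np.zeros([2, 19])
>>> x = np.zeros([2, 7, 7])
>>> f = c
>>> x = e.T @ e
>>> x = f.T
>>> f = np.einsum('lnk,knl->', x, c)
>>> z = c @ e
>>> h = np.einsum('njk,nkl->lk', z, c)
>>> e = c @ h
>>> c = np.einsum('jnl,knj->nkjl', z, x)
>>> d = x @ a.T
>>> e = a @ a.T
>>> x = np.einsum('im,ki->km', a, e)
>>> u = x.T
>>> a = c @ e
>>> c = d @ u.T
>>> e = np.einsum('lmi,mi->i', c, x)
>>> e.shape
(17,)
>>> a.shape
(19, 3, 17, 19)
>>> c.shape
(3, 19, 17)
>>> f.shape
()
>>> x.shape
(19, 17)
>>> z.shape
(17, 19, 19)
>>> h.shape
(3, 19)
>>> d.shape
(3, 19, 19)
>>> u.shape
(17, 19)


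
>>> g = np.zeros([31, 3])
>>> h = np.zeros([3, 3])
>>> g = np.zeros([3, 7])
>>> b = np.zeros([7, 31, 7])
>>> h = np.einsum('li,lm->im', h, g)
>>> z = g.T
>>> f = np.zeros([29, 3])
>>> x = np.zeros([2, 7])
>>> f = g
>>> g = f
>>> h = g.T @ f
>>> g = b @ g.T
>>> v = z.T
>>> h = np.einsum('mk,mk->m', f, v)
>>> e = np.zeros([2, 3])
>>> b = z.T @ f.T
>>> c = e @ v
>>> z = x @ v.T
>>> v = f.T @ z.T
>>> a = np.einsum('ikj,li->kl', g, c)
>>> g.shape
(7, 31, 3)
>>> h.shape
(3,)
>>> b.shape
(3, 3)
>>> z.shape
(2, 3)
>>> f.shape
(3, 7)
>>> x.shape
(2, 7)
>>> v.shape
(7, 2)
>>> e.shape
(2, 3)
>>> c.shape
(2, 7)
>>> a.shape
(31, 2)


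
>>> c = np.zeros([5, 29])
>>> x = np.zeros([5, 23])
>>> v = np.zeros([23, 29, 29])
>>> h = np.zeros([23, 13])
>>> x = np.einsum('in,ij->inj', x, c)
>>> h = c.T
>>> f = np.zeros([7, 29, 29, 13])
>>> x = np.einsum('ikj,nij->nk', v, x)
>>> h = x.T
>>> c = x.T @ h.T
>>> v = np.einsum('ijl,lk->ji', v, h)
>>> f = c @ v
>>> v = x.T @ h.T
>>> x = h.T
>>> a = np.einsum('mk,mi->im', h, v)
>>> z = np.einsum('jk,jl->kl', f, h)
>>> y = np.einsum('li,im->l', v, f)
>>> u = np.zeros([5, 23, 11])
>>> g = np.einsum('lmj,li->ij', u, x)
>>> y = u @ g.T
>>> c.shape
(29, 29)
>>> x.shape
(5, 29)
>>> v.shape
(29, 29)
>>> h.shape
(29, 5)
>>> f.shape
(29, 23)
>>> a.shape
(29, 29)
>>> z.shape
(23, 5)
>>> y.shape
(5, 23, 29)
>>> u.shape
(5, 23, 11)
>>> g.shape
(29, 11)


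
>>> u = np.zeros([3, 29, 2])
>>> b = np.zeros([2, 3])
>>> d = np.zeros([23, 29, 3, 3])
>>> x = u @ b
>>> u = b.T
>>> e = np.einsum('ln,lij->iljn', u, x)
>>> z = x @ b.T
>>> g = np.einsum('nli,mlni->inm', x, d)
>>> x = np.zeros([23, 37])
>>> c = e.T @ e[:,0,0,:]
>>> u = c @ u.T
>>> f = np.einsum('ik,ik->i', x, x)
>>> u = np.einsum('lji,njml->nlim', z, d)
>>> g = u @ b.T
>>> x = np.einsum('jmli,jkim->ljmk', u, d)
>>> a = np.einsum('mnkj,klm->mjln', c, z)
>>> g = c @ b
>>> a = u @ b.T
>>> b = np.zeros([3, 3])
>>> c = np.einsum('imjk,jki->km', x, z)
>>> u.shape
(23, 3, 2, 3)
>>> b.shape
(3, 3)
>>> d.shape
(23, 29, 3, 3)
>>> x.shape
(2, 23, 3, 29)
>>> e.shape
(29, 3, 3, 2)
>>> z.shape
(3, 29, 2)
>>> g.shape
(2, 3, 3, 3)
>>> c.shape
(29, 23)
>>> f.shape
(23,)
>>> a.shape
(23, 3, 2, 2)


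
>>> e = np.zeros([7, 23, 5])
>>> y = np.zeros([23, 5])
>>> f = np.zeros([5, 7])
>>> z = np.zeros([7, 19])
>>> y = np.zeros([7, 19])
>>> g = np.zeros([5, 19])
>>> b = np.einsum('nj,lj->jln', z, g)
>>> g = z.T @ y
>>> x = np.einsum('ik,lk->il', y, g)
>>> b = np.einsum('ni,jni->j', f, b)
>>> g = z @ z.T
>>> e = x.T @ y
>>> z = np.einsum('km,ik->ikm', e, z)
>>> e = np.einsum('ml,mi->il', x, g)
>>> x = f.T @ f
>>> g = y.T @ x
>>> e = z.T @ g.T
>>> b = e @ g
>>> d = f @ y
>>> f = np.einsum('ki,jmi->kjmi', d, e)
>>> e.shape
(19, 19, 19)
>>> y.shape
(7, 19)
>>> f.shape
(5, 19, 19, 19)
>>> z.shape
(7, 19, 19)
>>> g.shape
(19, 7)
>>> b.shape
(19, 19, 7)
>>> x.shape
(7, 7)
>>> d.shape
(5, 19)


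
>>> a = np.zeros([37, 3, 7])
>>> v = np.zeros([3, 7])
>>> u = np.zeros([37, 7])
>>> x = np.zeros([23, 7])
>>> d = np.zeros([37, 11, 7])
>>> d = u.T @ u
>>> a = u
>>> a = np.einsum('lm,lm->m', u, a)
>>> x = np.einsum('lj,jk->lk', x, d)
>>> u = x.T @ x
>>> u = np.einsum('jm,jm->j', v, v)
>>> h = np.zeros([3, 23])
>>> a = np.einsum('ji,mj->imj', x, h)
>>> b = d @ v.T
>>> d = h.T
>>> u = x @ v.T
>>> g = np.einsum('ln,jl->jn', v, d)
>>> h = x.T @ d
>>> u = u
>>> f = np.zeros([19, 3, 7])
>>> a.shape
(7, 3, 23)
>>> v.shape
(3, 7)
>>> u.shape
(23, 3)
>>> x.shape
(23, 7)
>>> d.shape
(23, 3)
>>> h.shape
(7, 3)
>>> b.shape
(7, 3)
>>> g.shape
(23, 7)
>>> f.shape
(19, 3, 7)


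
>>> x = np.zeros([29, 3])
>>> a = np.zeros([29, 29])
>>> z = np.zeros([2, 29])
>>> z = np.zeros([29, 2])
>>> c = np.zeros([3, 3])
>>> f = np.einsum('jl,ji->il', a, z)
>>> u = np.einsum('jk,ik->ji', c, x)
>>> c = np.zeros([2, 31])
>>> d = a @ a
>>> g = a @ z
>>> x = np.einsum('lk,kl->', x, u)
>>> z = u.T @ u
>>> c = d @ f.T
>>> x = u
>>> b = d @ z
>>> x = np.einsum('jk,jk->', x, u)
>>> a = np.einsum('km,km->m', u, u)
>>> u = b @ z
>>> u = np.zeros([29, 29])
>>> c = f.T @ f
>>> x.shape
()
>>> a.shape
(29,)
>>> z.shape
(29, 29)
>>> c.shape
(29, 29)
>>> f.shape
(2, 29)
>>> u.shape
(29, 29)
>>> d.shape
(29, 29)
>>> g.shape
(29, 2)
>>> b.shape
(29, 29)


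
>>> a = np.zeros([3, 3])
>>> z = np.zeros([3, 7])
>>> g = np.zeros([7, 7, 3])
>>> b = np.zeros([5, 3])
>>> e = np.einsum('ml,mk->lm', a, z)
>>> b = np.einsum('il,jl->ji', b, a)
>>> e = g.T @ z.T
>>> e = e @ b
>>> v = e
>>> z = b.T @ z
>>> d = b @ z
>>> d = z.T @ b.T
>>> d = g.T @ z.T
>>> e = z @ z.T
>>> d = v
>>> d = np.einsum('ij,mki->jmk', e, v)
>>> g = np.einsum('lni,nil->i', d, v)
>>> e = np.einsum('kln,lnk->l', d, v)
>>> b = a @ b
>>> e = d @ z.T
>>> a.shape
(3, 3)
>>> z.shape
(5, 7)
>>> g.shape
(7,)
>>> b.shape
(3, 5)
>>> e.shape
(5, 3, 5)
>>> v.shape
(3, 7, 5)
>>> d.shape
(5, 3, 7)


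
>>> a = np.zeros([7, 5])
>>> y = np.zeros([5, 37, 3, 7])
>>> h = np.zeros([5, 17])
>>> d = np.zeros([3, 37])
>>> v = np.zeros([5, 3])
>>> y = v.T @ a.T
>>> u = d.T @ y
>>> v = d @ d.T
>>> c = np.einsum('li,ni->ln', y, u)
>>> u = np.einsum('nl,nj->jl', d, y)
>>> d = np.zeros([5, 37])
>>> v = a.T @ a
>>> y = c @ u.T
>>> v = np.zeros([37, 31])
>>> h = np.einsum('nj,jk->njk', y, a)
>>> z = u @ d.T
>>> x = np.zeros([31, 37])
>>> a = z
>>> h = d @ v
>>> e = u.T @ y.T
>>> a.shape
(7, 5)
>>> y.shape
(3, 7)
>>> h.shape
(5, 31)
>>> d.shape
(5, 37)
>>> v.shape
(37, 31)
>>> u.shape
(7, 37)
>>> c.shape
(3, 37)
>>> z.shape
(7, 5)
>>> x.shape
(31, 37)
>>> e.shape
(37, 3)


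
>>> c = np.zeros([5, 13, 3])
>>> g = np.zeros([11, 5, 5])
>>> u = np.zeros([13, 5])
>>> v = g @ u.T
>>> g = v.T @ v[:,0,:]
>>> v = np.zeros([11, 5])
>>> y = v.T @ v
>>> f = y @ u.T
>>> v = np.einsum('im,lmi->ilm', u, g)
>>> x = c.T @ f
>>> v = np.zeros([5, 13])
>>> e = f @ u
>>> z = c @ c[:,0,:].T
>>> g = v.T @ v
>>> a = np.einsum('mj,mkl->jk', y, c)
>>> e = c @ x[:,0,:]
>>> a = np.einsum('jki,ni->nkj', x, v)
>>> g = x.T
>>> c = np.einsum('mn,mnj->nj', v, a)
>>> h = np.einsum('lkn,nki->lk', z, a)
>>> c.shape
(13, 3)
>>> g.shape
(13, 13, 3)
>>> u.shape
(13, 5)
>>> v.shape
(5, 13)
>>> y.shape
(5, 5)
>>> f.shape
(5, 13)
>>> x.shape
(3, 13, 13)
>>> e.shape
(5, 13, 13)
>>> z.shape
(5, 13, 5)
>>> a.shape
(5, 13, 3)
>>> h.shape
(5, 13)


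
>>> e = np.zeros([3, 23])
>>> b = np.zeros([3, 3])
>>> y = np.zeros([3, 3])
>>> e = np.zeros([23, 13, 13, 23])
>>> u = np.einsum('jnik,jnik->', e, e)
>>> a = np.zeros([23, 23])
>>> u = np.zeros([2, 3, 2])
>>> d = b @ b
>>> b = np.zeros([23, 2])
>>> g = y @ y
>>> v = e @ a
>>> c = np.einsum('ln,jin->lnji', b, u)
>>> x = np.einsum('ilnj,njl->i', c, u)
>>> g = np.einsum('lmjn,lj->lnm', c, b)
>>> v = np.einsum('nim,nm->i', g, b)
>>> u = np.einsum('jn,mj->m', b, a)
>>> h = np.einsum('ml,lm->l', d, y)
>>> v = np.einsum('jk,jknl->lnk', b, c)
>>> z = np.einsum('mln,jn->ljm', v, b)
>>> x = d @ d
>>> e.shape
(23, 13, 13, 23)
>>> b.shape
(23, 2)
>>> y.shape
(3, 3)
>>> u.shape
(23,)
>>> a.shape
(23, 23)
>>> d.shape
(3, 3)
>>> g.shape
(23, 3, 2)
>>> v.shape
(3, 2, 2)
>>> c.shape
(23, 2, 2, 3)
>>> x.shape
(3, 3)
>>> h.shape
(3,)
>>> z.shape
(2, 23, 3)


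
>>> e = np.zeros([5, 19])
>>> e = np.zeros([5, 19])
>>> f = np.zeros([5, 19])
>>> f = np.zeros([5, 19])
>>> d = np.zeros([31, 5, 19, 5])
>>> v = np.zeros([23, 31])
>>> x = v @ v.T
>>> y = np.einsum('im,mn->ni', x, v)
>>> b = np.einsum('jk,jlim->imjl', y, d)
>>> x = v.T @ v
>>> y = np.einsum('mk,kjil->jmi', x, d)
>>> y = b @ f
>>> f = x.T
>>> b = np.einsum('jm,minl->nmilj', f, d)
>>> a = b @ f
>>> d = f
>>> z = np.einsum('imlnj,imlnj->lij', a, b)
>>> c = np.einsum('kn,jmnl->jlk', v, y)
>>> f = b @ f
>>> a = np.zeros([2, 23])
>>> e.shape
(5, 19)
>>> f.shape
(19, 31, 5, 5, 31)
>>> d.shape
(31, 31)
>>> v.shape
(23, 31)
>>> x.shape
(31, 31)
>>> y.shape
(19, 5, 31, 19)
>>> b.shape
(19, 31, 5, 5, 31)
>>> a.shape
(2, 23)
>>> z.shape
(5, 19, 31)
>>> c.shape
(19, 19, 23)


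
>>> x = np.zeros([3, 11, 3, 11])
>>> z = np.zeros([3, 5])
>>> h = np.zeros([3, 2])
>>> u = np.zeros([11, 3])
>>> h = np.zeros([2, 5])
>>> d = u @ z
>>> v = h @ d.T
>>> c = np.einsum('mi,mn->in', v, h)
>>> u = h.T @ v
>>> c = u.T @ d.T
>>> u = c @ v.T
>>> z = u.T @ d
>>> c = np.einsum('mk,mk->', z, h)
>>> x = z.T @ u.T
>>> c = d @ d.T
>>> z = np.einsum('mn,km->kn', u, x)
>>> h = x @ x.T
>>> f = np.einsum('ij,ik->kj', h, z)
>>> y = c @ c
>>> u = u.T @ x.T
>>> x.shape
(5, 11)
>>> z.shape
(5, 2)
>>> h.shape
(5, 5)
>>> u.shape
(2, 5)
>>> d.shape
(11, 5)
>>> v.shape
(2, 11)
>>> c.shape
(11, 11)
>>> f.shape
(2, 5)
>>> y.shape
(11, 11)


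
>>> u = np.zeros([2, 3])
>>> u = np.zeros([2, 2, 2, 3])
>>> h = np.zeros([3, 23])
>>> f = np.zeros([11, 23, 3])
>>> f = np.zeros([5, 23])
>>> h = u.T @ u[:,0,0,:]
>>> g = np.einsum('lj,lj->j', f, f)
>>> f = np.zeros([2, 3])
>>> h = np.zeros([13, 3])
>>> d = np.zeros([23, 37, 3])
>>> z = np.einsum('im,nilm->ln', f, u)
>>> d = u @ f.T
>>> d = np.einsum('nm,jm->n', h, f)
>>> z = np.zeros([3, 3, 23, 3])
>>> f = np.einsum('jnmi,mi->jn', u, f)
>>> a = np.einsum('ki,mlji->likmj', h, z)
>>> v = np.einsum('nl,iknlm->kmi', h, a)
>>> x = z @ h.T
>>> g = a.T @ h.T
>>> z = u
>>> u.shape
(2, 2, 2, 3)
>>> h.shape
(13, 3)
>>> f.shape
(2, 2)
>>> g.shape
(23, 3, 13, 3, 13)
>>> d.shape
(13,)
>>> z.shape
(2, 2, 2, 3)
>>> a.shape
(3, 3, 13, 3, 23)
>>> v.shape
(3, 23, 3)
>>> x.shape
(3, 3, 23, 13)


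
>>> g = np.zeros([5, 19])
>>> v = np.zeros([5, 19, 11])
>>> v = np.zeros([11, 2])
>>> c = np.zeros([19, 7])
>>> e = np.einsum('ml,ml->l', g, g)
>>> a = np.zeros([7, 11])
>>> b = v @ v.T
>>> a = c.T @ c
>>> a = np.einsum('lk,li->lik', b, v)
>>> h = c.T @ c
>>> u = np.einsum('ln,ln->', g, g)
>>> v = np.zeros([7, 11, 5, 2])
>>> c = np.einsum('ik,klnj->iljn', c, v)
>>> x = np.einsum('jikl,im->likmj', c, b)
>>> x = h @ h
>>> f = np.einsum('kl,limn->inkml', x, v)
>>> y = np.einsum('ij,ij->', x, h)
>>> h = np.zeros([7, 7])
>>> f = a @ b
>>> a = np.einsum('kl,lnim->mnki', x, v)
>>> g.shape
(5, 19)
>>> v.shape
(7, 11, 5, 2)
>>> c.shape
(19, 11, 2, 5)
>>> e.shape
(19,)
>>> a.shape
(2, 11, 7, 5)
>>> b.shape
(11, 11)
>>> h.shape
(7, 7)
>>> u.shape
()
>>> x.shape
(7, 7)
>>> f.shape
(11, 2, 11)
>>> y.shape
()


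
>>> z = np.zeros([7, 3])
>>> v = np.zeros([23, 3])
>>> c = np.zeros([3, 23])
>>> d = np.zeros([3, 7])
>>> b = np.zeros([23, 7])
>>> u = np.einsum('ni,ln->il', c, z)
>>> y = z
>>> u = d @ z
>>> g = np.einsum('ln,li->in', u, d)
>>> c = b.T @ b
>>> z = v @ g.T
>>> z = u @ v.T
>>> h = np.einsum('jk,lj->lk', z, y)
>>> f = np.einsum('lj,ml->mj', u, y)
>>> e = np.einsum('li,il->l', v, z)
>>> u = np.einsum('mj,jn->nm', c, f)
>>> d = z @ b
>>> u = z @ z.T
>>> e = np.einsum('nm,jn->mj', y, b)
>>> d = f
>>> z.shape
(3, 23)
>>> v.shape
(23, 3)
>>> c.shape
(7, 7)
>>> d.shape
(7, 3)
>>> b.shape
(23, 7)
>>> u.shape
(3, 3)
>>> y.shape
(7, 3)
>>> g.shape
(7, 3)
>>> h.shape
(7, 23)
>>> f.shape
(7, 3)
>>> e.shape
(3, 23)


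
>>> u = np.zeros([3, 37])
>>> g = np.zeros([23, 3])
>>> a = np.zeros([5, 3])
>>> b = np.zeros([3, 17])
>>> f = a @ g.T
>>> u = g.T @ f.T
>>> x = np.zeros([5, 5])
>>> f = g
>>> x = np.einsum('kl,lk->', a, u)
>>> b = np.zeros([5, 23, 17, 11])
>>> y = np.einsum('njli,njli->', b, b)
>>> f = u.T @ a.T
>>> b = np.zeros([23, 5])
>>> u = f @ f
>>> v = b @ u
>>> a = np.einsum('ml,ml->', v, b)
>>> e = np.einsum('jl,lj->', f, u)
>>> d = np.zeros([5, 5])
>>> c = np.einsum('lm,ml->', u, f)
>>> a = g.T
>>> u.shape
(5, 5)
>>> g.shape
(23, 3)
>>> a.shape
(3, 23)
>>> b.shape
(23, 5)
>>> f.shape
(5, 5)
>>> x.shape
()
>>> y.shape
()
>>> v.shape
(23, 5)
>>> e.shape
()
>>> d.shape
(5, 5)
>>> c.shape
()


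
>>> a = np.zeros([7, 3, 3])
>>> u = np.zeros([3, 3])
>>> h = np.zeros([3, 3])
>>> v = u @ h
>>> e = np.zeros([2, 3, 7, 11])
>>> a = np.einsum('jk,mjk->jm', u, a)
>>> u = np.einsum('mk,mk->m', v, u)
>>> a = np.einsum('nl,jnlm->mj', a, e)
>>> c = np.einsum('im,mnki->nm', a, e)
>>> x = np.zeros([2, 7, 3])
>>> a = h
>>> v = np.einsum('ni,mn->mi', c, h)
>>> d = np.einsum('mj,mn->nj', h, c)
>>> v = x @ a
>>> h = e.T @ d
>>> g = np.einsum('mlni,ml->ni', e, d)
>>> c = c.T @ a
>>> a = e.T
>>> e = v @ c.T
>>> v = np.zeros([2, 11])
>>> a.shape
(11, 7, 3, 2)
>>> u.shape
(3,)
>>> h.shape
(11, 7, 3, 3)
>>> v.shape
(2, 11)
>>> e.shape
(2, 7, 2)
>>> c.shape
(2, 3)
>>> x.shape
(2, 7, 3)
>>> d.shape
(2, 3)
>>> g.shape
(7, 11)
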